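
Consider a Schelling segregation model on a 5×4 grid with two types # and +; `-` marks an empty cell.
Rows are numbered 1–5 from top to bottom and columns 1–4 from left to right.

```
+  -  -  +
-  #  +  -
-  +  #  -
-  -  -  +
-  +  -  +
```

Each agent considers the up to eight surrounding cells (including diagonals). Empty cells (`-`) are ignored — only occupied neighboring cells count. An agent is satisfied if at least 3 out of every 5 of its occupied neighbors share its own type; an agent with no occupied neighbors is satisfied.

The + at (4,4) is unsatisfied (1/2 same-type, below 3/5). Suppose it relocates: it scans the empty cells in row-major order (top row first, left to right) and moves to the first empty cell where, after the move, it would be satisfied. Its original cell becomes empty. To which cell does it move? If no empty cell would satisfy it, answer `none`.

Vacating (4,4). Empty cells in order:
  (1,2): 2/3 same-type → satisfied — stop here.

(1,2)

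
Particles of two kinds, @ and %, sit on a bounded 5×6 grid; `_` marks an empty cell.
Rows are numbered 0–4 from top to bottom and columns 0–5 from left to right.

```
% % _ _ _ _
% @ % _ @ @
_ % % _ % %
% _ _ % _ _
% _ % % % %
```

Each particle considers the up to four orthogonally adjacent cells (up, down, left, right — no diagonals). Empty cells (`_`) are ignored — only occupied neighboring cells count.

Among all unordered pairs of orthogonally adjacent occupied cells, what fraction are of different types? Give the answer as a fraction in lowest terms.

6/17

Scan each occupied cell's neighbors to the right and below so each pair is counted once.
Row 0: %(0,0)–%(0,1)= %(0,0)–%(1,0)= %(0,1)–@(1,1)≠  → 1/3 unlike.
Row 1: %(1,0)–@(1,1)≠ @(1,1)–%(1,2)≠ @(1,1)–%(2,1)≠ %(1,2)–%(2,2)= @(1,4)–@(1,5)= @(1,4)–%(2,4)≠ @(1,5)–%(2,5)≠  → 5/7 unlike.
Row 2: %(2,1)–%(2,2)= %(2,4)–%(2,5)=  → 0/2 unlike.
Row 3: %(3,0)–%(4,0)= %(3,3)–%(4,3)=  → 0/2 unlike.
Row 4: %(4,2)–%(4,3)= %(4,3)–%(4,4)= %(4,4)–%(4,5)=  → 0/3 unlike.
Total adjacent occupied pairs: 17; unlike-type pairs: 6.
6/17 is already in lowest terms.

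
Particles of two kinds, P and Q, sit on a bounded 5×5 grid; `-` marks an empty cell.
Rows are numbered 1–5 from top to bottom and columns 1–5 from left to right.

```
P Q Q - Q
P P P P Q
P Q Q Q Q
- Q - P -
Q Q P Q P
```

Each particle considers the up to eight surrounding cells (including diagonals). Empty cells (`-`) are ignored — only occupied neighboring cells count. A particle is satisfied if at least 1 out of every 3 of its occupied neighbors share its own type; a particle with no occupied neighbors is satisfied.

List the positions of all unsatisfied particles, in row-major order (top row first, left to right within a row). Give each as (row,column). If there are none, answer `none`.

(1,1)P 2/3 ✓
(1,2)Q 1/5 ✗
(1,3)Q 1/4 ✗
(1,5)Q 1/2 ✓
(2,1)P 3/5 ✓
(2,2)P 4/8 ✓
(2,3)P 2/7 ✗
(2,4)P 1/7 ✗
(2,5)Q 3/4 ✓
(3,1)P 2/4 ✓
(3,2)Q 2/6 ✓
(3,3)Q 3/7 ✓
(3,4)Q 3/6 ✓
(3,5)Q 2/4 ✓
(4,2)Q 4/6 ✓
(4,4)P 2/6 ✓
(5,1)Q 2/2 ✓
(5,2)Q 2/3 ✓
(5,3)P 1/4 ✗
(5,4)Q 0/3 ✗
(5,5)P 1/2 ✓

(1,2), (1,3), (2,3), (2,4), (5,3), (5,4)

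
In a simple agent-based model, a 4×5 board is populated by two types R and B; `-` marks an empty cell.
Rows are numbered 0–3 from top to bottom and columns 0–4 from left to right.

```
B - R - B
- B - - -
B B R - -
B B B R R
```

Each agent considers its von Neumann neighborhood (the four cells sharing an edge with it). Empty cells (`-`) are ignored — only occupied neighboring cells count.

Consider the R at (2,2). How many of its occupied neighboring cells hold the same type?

Occupied neighbors of (2,2): (3,2)=B, (2,1)=B.
Same type (R): 0 of 2.

0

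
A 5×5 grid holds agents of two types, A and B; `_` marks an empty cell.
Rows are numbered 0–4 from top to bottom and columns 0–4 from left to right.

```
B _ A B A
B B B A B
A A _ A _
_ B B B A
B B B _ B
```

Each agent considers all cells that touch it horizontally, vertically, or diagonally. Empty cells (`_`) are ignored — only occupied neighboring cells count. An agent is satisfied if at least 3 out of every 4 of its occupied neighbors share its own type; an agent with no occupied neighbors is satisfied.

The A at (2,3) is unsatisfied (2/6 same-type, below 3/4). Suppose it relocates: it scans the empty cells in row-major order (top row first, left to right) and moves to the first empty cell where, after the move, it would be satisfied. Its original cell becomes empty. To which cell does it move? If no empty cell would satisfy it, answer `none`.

none

Vacating (2,3). Empty cells in order:
  (0,1): 1/5 same-type → still unsatisfied.
  (2,2): 2/7 same-type → still unsatisfied.
  (2,4): 2/4 same-type → still unsatisfied.
  (3,0): 2/5 same-type → still unsatisfied.
  (4,3): 1/5 same-type → still unsatisfied.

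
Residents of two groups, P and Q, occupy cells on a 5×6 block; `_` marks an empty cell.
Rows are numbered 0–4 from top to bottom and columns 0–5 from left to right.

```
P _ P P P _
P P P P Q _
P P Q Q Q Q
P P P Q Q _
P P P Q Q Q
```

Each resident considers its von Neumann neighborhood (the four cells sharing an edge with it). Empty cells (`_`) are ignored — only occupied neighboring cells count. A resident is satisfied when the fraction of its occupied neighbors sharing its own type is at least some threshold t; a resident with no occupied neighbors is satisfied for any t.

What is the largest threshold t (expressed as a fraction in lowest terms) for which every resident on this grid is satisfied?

(0,0)P 1/1
(0,2)P 2/2
(0,3)P 3/3
(0,4)P 1/2
(1,0)P 3/3
(1,1)P 3/3
(1,2)P 3/4
(1,3)P 2/4
(1,4)Q 1/3
(2,0)P 3/3
(2,1)P 3/4
(2,2)Q 1/4
(2,3)Q 3/4
(2,4)Q 4/4
(2,5)Q 1/1
(3,0)P 3/3
(3,1)P 4/4
(3,2)P 2/4
(3,3)Q 3/4
(3,4)Q 3/3
(4,0)P 2/2
(4,1)P 3/3
(4,2)P 2/3
(4,3)Q 2/3
(4,4)Q 3/3
(4,5)Q 1/1
The smallest same-type fraction is 1/4 at (2,2), which reduces to 1/4. Any threshold above that leaves this resident unsatisfied.

1/4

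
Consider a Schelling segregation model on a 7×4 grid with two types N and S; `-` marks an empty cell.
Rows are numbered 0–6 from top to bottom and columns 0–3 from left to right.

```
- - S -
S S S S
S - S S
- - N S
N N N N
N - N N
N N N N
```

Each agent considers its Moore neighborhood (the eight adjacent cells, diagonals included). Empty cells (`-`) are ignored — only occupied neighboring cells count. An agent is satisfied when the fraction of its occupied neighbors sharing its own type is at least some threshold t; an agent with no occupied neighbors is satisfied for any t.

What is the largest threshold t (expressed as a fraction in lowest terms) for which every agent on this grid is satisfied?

2/5

Row 0: (0,2)S 3/3
Row 1: (1,0)S 2/2 · (1,1)S 5/5 · (1,2)S 5/5 · (1,3)S 4/4
Row 2: (2,0)S 2/2 · (2,2)S 5/6 · (2,3)S 4/5
Row 3: (3,2)N 3/6 · (3,3)S 2/5
Row 4: (4,0)N 2/2 · (4,1)N 5/5 · (4,2)N 5/6 · (4,3)N 4/5
Row 5: (5,0)N 4/4 · (5,2)N 7/7 · (5,3)N 5/5
Row 6: (6,0)N 2/2 · (6,1)N 4/4 · (6,2)N 4/4 · (6,3)N 3/3
The smallest same-type fraction is 2/5 at (3,3), which reduces to 2/5. Any threshold above that leaves this agent unsatisfied.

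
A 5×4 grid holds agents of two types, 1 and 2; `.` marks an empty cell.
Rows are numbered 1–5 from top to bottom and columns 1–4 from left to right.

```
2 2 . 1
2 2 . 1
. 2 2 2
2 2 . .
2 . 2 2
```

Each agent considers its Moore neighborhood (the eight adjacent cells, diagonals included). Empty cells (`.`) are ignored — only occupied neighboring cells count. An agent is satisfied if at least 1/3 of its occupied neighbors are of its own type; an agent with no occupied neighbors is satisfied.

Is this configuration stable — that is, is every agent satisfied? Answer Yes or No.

Yes

Row 1: (1,1)2 3/3 satisfied · (1,2)2 3/3 satisfied · (1,4)1 1/1 satisfied
Row 2: (2,1)2 4/4 satisfied · (2,2)2 5/5 satisfied · (2,4)1 1/3 satisfied
Row 3: (3,2)2 5/5 satisfied · (3,3)2 4/5 satisfied · (3,4)2 1/2 satisfied
Row 4: (4,1)2 3/3 satisfied · (4,2)2 5/5 satisfied
Row 5: (5,1)2 2/2 satisfied · (5,3)2 2/2 satisfied · (5,4)2 1/1 satisfied
All meet the threshold, so the configuration is stable.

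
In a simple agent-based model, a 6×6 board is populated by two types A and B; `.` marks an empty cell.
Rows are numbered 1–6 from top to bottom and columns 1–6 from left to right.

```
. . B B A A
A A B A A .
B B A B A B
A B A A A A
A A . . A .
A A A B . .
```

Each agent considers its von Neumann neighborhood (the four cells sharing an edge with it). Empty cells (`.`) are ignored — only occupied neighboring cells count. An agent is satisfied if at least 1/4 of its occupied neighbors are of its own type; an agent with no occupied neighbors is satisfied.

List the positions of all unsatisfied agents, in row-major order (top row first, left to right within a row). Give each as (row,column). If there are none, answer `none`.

(3,4), (3,6), (6,4)

Row 1: (1,3)B 2/2 ✓ · (1,4)B 1/3 ✓ · (1,5)A 2/3 ✓ · (1,6)A 1/1 ✓
Row 2: (2,1)A 1/2 ✓ · (2,2)A 1/3 ✓ · (2,3)B 1/4 ✓ · (2,4)A 1/4 ✓ · (2,5)A 3/3 ✓
Row 3: (3,1)B 1/3 ✓ · (3,2)B 2/4 ✓ · (3,3)A 1/4 ✓ · (3,4)B 0/4 ✗ · (3,5)A 2/4 ✓ · (3,6)B 0/2 ✗
Row 4: (4,1)A 1/3 ✓ · (4,2)B 1/4 ✓ · (4,3)A 2/3 ✓ · (4,4)A 2/3 ✓ · (4,5)A 4/4 ✓ · (4,6)A 1/2 ✓
Row 5: (5,1)A 3/3 ✓ · (5,2)A 2/3 ✓ · (5,5)A 1/1 ✓
Row 6: (6,1)A 2/2 ✓ · (6,2)A 3/3 ✓ · (6,3)A 1/2 ✓ · (6,4)B 0/1 ✗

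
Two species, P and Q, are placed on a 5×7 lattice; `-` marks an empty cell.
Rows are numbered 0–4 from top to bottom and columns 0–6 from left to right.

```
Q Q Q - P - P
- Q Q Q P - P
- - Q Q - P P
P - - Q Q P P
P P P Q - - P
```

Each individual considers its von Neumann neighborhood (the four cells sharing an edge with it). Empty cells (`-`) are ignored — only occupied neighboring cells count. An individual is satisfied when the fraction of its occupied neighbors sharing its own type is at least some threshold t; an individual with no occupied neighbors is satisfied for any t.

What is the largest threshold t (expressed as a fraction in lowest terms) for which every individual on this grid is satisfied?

1/2

Row 0: (0,0)Q 1/1 · (0,1)Q 3/3 · (0,2)Q 2/2 · (0,4)P 1/1 · (0,6)P 1/1
Row 1: (1,1)Q 2/2 · (1,2)Q 4/4 · (1,3)Q 2/3 · (1,4)P 1/2 · (1,6)P 2/2
Row 2: (2,2)Q 2/2 · (2,3)Q 3/3 · (2,5)P 2/2 · (2,6)P 3/3
Row 3: (3,0)P 1/1 · (3,3)Q 3/3 · (3,4)Q 1/2 · (3,5)P 2/3 · (3,6)P 3/3
Row 4: (4,0)P 2/2 · (4,1)P 2/2 · (4,2)P 1/2 · (4,3)Q 1/2 · (4,6)P 1/1
The smallest same-type fraction is 1/2 at (1,4), which reduces to 1/2. Any threshold above that leaves this individual unsatisfied.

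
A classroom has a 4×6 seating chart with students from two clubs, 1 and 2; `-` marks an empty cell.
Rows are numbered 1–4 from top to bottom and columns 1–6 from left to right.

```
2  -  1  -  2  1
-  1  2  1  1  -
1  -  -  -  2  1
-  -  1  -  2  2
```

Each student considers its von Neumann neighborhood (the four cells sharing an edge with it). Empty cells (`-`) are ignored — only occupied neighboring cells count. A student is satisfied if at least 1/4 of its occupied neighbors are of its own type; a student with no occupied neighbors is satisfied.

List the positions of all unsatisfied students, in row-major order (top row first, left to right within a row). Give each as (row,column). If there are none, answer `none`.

(1,3), (1,5), (1,6), (2,2), (2,3), (3,6)

Row 1: (1,1)2 0/0 ok · (1,3)1 0/1 unhappy · (1,5)2 0/2 unhappy · (1,6)1 0/1 unhappy
Row 2: (2,2)1 0/1 unhappy · (2,3)2 0/3 unhappy · (2,4)1 1/2 ok · (2,5)1 1/3 ok
Row 3: (3,1)1 0/0 ok · (3,5)2 1/3 ok · (3,6)1 0/2 unhappy
Row 4: (4,3)1 0/0 ok · (4,5)2 2/2 ok · (4,6)2 1/2 ok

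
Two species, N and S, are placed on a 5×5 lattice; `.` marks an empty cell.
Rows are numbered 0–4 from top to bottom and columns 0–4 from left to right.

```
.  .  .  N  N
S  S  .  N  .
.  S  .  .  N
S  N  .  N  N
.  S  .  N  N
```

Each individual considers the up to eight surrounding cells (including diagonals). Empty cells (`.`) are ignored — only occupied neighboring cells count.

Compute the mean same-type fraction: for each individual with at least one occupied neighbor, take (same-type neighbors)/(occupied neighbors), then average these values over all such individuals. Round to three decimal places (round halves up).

0.851

Row 0: (0,3)N 2/2 · (0,4)N 2/2
Row 1: (1,0)S 2/2 · (1,1)S 2/2 · (1,3)N 3/3
Row 2: (2,1)S 3/4 · (2,4)N 3/3
Row 3: (3,0)S 2/3 · (3,1)N 0/3 · (3,3)N 4/4 · (3,4)N 4/4
Row 4: (4,1)S 1/2 · (4,3)N 3/3 · (4,4)N 3/3
Sum over 14 individuals: 2/2 + 2/2 + 2/2 + 2/2 + 3/3 + 3/4 + 3/3 + 2/3 + 0/3 + 4/4 + 4/4 + 1/2 + 3/3 + 3/3 = 143/12; mean = 143/12 ÷ 14 = 143/168 = 0.851190… → 0.851.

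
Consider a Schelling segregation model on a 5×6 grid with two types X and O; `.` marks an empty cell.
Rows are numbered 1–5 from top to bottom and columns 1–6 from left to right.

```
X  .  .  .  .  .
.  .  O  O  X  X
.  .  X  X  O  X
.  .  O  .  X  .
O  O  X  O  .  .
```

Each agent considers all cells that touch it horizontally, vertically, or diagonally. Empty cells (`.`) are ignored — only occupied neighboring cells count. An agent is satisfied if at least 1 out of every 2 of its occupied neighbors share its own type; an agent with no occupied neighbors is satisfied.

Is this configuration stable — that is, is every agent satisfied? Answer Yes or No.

No

Row 1: (1,1)X 0/0 satisfied
Row 2: (2,3)O 1/3 not · (2,4)O 2/5 not · (2,5)X 3/5 satisfied · (2,6)X 2/3 satisfied
Row 3: (3,3)X 1/4 not · (3,4)X 3/7 not · (3,5)O 1/6 not · (3,6)X 3/4 satisfied
Row 4: (4,3)O 2/5 not · (4,5)X 2/4 satisfied
Row 5: (5,1)O 1/1 satisfied · (5,2)O 2/3 satisfied · (5,3)X 0/3 not · (5,4)O 1/3 not
For instance (2,3) has only 1/3 same-type neighbors, below 1/2.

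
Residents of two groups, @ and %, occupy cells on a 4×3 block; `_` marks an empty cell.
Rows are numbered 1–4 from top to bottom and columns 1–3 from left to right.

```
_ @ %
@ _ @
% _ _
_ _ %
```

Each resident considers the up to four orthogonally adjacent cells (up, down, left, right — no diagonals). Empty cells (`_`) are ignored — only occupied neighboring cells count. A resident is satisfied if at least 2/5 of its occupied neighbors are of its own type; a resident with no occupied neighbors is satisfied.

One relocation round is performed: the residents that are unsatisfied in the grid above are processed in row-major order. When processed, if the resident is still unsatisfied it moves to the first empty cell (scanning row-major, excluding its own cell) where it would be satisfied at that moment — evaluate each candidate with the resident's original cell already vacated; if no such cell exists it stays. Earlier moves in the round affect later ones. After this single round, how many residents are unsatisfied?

Initially unsatisfied (in order): (1,2), (1,3), (2,1), (2,3), (3,1).
  (1,2) → (1,1).
  (1,3) → (3,2).
  (2,1): now satisfied by earlier moves; stays.
  (2,3): now satisfied by earlier moves; stays.
  (3,1): now satisfied by earlier moves; stays.
Resulting grid:
@ _ _
@ _ @
% % _
_ _ %
All satisfied now.

0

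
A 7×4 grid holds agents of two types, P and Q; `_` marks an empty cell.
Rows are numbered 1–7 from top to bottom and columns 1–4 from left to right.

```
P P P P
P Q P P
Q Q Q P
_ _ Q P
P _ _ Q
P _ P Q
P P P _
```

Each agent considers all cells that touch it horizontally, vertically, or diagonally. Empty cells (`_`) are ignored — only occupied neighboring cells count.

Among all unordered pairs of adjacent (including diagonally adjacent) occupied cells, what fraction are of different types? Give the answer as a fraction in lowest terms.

3/8

Scan each occupied cell's neighbors to the right and below (and the two forward diagonals) so each pair is counted once.
Row 1: P(1,1)–P(1,2)= P(1,1)–P(2,1)= P(1,1)–Q(2,2)≠ P(1,2)–P(1,3)= P(1,2)–Q(2,2)≠ P(1,2)–P(2,3)= P(1,2)–P(2,1)= P(1,3)–P(1,4)= P(1,3)–P(2,3)= P(1,3)–P(2,4)= P(1,3)–Q(2,2)≠ P(1,4)–P(2,4)= P(1,4)–P(2,3)=  → 3/13 unlike.
Row 2: P(2,1)–Q(2,2)≠ P(2,1)–Q(3,1)≠ P(2,1)–Q(3,2)≠ Q(2,2)–P(2,3)≠ Q(2,2)–Q(3,2)= Q(2,2)–Q(3,3)= Q(2,2)–Q(3,1)= P(2,3)–P(2,4)= P(2,3)–Q(3,3)≠ P(2,3)–P(3,4)= P(2,3)–Q(3,2)≠ P(2,4)–P(3,4)= P(2,4)–Q(3,3)≠  → 7/13 unlike.
Row 3: Q(3,1)–Q(3,2)= Q(3,2)–Q(3,3)= Q(3,2)–Q(4,3)= Q(3,3)–P(3,4)≠ Q(3,3)–Q(4,3)= Q(3,3)–P(4,4)≠ P(3,4)–P(4,4)= P(3,4)–Q(4,3)≠  → 3/8 unlike.
Row 4: Q(4,3)–P(4,4)≠ Q(4,3)–Q(5,4)= P(4,4)–Q(5,4)≠  → 2/3 unlike.
Row 5: P(5,1)–P(6,1)= Q(5,4)–Q(6,4)= Q(5,4)–P(6,3)≠  → 1/3 unlike.
Row 6: P(6,1)–P(7,1)= P(6,1)–P(7,2)= P(6,3)–Q(6,4)≠ P(6,3)–P(7,3)= P(6,3)–P(7,2)= Q(6,4)–P(7,3)≠  → 2/6 unlike.
Row 7: P(7,1)–P(7,2)= P(7,2)–P(7,3)=  → 0/2 unlike.
Total adjacent occupied pairs: 48; unlike-type pairs: 18.
18/48 reduces to 3/8.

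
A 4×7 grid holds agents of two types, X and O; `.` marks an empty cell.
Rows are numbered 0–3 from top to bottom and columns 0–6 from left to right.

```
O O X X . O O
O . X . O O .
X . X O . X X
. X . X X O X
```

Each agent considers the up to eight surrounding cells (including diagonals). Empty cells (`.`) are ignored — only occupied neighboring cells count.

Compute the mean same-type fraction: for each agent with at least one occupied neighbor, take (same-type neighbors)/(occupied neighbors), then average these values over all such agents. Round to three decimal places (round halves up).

(0,0)O 2/2
(0,1)O 2/4
(0,2)X 2/3
(0,3)X 2/3
(0,5)O 3/3
(0,6)O 2/2
(1,0)O 2/3
(1,2)X 3/5
(1,4)O 3/5
(1,5)O 3/5
(2,0)X 1/2
(2,2)X 3/4
(2,3)O 1/5
(2,5)X 3/6
(2,6)X 2/4
(3,1)X 2/2
(3,3)X 2/3
(3,4)X 2/4
(3,5)O 0/4
(3,6)X 2/3
Sum over 20 agents: 2/2 + 2/4 + 2/3 + 2/3 + 3/3 + 2/2 + 2/3 + 3/5 + 3/5 + 3/5 + 1/2 + 3/4 + 1/5 + 3/6 + 2/4 + 2/2 + 2/3 + 2/4 + 0/4 + 2/3 = 151/12; mean = 151/12 ÷ 20 = 151/240 = 0.629166… → 0.629.

0.629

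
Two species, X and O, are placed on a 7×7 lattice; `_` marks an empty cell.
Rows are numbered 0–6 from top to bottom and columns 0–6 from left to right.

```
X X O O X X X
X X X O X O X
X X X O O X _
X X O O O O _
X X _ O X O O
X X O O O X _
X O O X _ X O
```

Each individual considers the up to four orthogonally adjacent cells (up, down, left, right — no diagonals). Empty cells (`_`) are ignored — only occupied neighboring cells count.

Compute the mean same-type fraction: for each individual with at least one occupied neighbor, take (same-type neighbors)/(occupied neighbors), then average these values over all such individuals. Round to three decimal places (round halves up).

(0,0)X 2/2
(0,1)X 2/3
(0,2)O 1/3
(0,3)O 2/3
(0,4)X 2/3
(0,5)X 2/3
(0,6)X 2/2
(1,0)X 3/3
(1,1)X 4/4
(1,2)X 2/4
(1,3)O 2/4
(1,4)X 1/4
(1,5)O 0/4
(1,6)X 1/2
(2,0)X 3/3
(2,1)X 4/4
(2,2)X 2/4
(2,3)O 3/4
(2,4)O 2/4
(2,5)X 0/3
(3,0)X 3/3
(3,1)X 3/4
(3,2)O 1/3
(3,3)O 4/4
(3,4)O 3/4
(3,5)O 2/3
(4,0)X 3/3
(4,1)X 3/3
(4,3)O 2/3
(4,4)X 0/4
(4,5)O 2/4
(4,6)O 1/1
(5,0)X 3/3
(5,1)X 2/4
(5,2)O 2/3
(5,3)O 3/4
(5,4)O 1/3
(5,5)X 1/3
(6,0)X 1/2
(6,1)O 1/3
(6,2)O 2/3
(6,3)X 0/2
(6,5)X 1/2
(6,6)O 0/1
Sum over 44 individuals: 2/2 + 2/3 + 1/3 + 2/3 + 2/3 + 2/3 + 2/2 + 3/3 + 4/4 + 2/4 + 2/4 + 1/4 + 0/4 + 1/2 + 3/3 + 4/4 + 2/4 + 3/4 + 2/4 + 0/3 + 3/3 + 3/4 + 1/3 + 4/4 + 3/4 + 2/3 + 3/3 + 3/3 + 2/3 + 0/4 + 2/4 + 1/1 + 3/3 + 2/4 + 2/3 + 3/4 + 1/3 + 1/3 + 1/2 + 1/3 + 2/3 + 0/2 + 1/2 + 0/1 = 107/4; mean = 107/4 ÷ 44 = 107/176 = 0.607954… → 0.608.

0.608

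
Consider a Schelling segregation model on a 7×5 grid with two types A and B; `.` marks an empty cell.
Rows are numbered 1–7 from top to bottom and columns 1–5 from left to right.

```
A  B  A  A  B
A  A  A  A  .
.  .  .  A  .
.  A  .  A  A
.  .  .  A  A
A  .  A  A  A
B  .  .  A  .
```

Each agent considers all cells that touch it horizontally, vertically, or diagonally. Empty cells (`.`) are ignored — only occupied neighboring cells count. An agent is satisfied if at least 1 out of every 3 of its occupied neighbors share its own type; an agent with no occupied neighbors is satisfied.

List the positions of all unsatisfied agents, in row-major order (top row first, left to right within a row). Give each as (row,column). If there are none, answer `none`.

(1,2), (1,5), (6,1), (7,1)

Row 1: (1,1)A 2/3 ✓ · (1,2)B 0/5 ✗ · (1,3)A 4/5 ✓ · (1,4)A 3/4 ✓ · (1,5)B 0/2 ✗
Row 2: (2,1)A 2/3 ✓ · (2,2)A 4/5 ✓ · (2,3)A 5/6 ✓ · (2,4)A 4/5 ✓
Row 3: (3,4)A 4/4 ✓
Row 4: (4,2)A 0/0 ✓ · (4,4)A 4/4 ✓ · (4,5)A 4/4 ✓
Row 5: (5,4)A 6/6 ✓ · (5,5)A 5/5 ✓
Row 6: (6,1)A 0/1 ✗ · (6,3)A 3/3 ✓ · (6,4)A 5/5 ✓ · (6,5)A 4/4 ✓
Row 7: (7,1)B 0/1 ✗ · (7,4)A 3/3 ✓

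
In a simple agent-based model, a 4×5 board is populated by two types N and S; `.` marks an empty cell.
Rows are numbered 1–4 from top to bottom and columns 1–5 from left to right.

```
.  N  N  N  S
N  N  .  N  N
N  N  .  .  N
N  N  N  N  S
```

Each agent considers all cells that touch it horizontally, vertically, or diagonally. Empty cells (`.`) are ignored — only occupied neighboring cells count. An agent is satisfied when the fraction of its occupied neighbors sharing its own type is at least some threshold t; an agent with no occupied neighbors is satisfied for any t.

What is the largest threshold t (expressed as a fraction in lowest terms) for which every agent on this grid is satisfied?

0/1

(1,2)N 3/3
(1,3)N 4/4
(1,4)N 3/4
(1,5)S 0/3
(2,1)N 4/4
(2,2)N 5/5
(2,4)N 4/5
(2,5)N 3/4
(3,1)N 5/5
(3,2)N 6/6
(3,5)N 3/4
(4,1)N 3/3
(4,2)N 4/4
(4,3)N 3/3
(4,4)N 2/3
(4,5)S 0/2
The smallest same-type fraction is 0/3 at (1,5), which reduces to 0/1. Any threshold above that leaves this agent unsatisfied.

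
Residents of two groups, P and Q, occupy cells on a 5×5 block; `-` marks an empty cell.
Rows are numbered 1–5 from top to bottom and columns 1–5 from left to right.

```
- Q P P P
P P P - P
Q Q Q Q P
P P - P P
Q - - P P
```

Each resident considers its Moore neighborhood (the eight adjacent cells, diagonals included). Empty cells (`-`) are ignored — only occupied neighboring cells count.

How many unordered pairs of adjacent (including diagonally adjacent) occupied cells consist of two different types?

24

Scan each occupied cell's neighbors to the right and below (and the two forward diagonals) so each pair is counted once.
From row 1: 4 unlike of 11 pairs (running 4/11).
From row 2: 9 unlike of 12 pairs (running 13/23).
From row 3: 9 unlike of 14 pairs (running 22/37).
From row 4: 2 unlike of 8 pairs (running 24/45).
From row 5: 0 unlike of 1 pairs (running 24/46).
Total adjacent occupied pairs: 46; unlike-type pairs: 24.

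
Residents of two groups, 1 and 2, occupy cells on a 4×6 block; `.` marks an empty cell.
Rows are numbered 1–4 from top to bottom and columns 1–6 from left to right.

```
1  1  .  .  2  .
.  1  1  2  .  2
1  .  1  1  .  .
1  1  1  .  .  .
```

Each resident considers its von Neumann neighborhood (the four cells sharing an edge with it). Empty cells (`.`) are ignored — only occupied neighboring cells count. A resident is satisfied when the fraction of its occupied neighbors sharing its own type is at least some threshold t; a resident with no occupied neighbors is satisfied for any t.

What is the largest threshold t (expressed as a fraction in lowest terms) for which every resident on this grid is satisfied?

Row 1: (1,1)1 1/1 · (1,2)1 2/2 · (1,5)2 — no occupied neighbors
Row 2: (2,2)1 2/2 · (2,3)1 2/3 · (2,4)2 0/2 · (2,6)2 — no occupied neighbors
Row 3: (3,1)1 1/1 · (3,3)1 3/3 · (3,4)1 1/2
Row 4: (4,1)1 2/2 · (4,2)1 2/2 · (4,3)1 2/2
The smallest same-type fraction is 0/2 at (2,4), which reduces to 0/1. Any threshold above that leaves this resident unsatisfied.

0/1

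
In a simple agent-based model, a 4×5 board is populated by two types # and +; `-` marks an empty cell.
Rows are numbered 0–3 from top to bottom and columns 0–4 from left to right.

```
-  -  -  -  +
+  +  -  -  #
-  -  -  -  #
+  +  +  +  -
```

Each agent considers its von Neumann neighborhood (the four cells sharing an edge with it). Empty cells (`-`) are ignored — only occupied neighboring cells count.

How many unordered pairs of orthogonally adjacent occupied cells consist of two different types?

Scan each occupied cell's neighbors to the right and below so each pair is counted once.
Row 0: +(0,4)–#(1,4)≠  → 1/1 unlike.
Row 1: +(1,0)–+(1,1)= #(1,4)–#(2,4)=  → 0/2 unlike.
Row 3: +(3,0)–+(3,1)= +(3,1)–+(3,2)= +(3,2)–+(3,3)=  → 0/3 unlike.
Total adjacent occupied pairs: 6; unlike-type pairs: 1.

1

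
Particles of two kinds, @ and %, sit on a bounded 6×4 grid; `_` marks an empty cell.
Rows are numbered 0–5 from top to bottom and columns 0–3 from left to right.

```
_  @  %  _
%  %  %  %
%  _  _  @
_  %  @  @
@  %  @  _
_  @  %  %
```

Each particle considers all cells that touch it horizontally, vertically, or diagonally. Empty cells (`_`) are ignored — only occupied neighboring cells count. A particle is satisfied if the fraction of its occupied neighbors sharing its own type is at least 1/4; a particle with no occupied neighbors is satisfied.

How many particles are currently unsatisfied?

1

(0,1)@ 0/4 unhappy
(0,2)% 3/4 ok
(1,0)% 2/3 ok
(1,1)% 4/5 ok
(1,2)% 3/5 ok
(1,3)% 2/3 ok
(2,0)% 3/3 ok
(2,3)@ 2/4 ok
(3,1)% 2/5 ok
(3,2)@ 3/5 ok
(3,3)@ 3/3 ok
(4,0)@ 1/3 ok
(4,1)% 2/6 ok
(4,2)@ 3/7 ok
(5,1)@ 2/4 ok
(5,2)% 2/4 ok
(5,3)% 1/2 ok
Unsatisfied: (0,1) — 1 in total.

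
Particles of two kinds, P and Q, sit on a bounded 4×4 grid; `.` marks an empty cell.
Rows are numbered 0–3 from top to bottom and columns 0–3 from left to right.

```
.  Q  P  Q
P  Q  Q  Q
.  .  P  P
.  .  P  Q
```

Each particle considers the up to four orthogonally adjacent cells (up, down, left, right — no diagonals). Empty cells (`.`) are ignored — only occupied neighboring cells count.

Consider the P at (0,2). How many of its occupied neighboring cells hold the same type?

Occupied neighbors of (0,2): (1,2)=Q, (0,1)=Q, (0,3)=Q.
Same type (P): 0 of 3.

0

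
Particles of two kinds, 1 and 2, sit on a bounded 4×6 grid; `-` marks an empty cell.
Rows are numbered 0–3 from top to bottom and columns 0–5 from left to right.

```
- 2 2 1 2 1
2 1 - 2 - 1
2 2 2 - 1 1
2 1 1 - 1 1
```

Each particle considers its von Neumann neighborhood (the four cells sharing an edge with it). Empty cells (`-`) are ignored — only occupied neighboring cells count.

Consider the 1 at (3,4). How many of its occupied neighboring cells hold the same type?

Occupied neighbors of (3,4): (2,4)=1, (3,5)=1.
Same type (1): 2 of 2.

2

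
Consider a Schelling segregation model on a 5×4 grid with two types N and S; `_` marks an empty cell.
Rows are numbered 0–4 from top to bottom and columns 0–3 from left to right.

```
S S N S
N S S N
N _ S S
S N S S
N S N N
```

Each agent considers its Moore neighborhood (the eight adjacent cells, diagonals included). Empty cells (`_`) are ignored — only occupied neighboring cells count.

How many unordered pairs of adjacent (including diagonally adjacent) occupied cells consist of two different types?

24

Scan each occupied cell's neighbors to the right and below (and the two forward diagonals) so each pair is counted once.
From row 0: 7 unlike of 13 pairs (running 7/13).
From row 1: 5 unlike of 10 pairs (running 12/23).
From row 2: 2 unlike of 8 pairs (running 14/31).
From row 3: 8 unlike of 13 pairs (running 22/44).
From row 4: 2 unlike of 3 pairs (running 24/47).
Total adjacent occupied pairs: 47; unlike-type pairs: 24.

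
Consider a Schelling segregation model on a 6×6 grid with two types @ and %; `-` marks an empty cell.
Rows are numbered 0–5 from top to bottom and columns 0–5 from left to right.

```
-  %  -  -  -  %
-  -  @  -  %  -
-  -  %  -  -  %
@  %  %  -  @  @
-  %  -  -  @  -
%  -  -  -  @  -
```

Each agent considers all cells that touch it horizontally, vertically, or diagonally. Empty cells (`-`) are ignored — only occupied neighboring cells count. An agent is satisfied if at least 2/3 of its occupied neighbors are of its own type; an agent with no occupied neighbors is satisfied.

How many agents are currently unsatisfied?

Row 0: (0,1)% 0/1 not · (0,5)% 1/1 satisfied
Row 1: (1,2)@ 0/2 not · (1,4)% 2/2 satisfied
Row 2: (2,2)% 2/3 satisfied · (2,5)% 1/3 not
Row 3: (3,0)@ 0/2 not · (3,1)% 3/4 satisfied · (3,2)% 3/3 satisfied · (3,4)@ 2/3 satisfied · (3,5)@ 2/3 satisfied
Row 4: (4,1)% 3/4 satisfied · (4,4)@ 3/3 satisfied
Row 5: (5,0)% 1/1 satisfied · (5,4)@ 1/1 satisfied
Unsatisfied: (0,1), (1,2), (2,5), (3,0) — 4 in total.

4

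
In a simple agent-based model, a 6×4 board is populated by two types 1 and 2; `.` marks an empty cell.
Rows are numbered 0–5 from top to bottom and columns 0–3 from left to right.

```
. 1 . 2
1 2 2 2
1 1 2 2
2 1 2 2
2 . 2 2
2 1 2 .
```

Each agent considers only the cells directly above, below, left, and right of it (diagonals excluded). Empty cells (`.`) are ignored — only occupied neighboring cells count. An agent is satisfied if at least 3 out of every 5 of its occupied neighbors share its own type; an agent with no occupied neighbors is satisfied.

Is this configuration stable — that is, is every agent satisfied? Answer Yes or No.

No

Row 0: (0,1)1 0/1 not · (0,3)2 1/1 satisfied
Row 1: (1,0)1 1/2 not · (1,1)2 1/4 not · (1,2)2 3/3 satisfied · (1,3)2 3/3 satisfied
Row 2: (2,0)1 2/3 satisfied · (2,1)1 2/4 not · (2,2)2 3/4 satisfied · (2,3)2 3/3 satisfied
Row 3: (3,0)2 1/3 not · (3,1)1 1/3 not · (3,2)2 3/4 satisfied · (3,3)2 3/3 satisfied
Row 4: (4,0)2 2/2 satisfied · (4,2)2 3/3 satisfied · (4,3)2 2/2 satisfied
Row 5: (5,0)2 1/2 not · (5,1)1 0/2 not · (5,2)2 1/2 not
For instance (0,1) has only 0/1 same-type neighbors, below 3/5.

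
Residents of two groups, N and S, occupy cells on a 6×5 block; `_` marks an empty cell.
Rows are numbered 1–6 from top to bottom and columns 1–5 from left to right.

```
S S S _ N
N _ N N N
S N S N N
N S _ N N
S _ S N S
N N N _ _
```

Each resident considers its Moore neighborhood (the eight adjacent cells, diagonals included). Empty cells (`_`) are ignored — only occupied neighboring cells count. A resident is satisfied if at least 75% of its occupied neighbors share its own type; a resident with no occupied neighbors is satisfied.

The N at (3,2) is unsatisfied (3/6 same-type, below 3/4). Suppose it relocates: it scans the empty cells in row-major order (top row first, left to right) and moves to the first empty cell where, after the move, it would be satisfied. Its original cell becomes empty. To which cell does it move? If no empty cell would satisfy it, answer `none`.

Vacating (3,2). Empty cells in order:
  (1,4): 4/5 same-type → satisfied — stop here.

(1,4)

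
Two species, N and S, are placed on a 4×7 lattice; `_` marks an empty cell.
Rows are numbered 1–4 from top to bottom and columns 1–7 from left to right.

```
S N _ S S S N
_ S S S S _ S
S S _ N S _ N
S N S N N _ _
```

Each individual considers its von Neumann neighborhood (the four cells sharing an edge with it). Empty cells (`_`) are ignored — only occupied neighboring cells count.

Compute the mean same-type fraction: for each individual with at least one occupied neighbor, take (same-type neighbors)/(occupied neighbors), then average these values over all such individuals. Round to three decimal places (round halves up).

Row 1: (1,1)S 0/1 · (1,2)N 0/2 · (1,4)S 2/2 · (1,5)S 3/3 · (1,6)S 1/2 · (1,7)N 0/2
Row 2: (2,2)S 2/3 · (2,3)S 2/2 · (2,4)S 3/4 · (2,5)S 3/3 · (2,7)S 0/2
Row 3: (3,1)S 2/2 · (3,2)S 2/3 · (3,4)N 1/3 · (3,5)S 1/3 · (3,7)N 0/1
Row 4: (4,1)S 1/2 · (4,2)N 0/3 · (4,3)S 0/2 · (4,4)N 2/3 · (4,5)N 1/2
Sum over 21 individuals: 0/1 + 0/2 + 2/2 + 3/3 + 1/2 + 0/2 + 2/3 + 2/2 + 3/4 + 3/3 + 0/2 + 2/2 + 2/3 + 1/3 + 1/3 + 0/1 + 1/2 + 0/3 + 0/2 + 2/3 + 1/2 = 119/12; mean = 119/12 ÷ 21 = 17/36 = 0.472222… → 0.472.

0.472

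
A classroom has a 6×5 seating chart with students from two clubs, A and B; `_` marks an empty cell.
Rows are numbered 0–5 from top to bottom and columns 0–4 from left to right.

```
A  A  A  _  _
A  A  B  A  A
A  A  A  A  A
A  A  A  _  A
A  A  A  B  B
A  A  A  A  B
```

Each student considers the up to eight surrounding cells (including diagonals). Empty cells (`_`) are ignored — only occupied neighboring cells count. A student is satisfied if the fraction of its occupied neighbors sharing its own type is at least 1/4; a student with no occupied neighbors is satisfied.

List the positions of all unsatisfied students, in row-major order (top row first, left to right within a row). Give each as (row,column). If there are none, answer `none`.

(1,2)

Row 0: (0,0)A 3/3 ok · (0,1)A 4/5 ok · (0,2)A 3/4 ok
Row 1: (1,0)A 5/5 ok · (1,1)A 7/8 ok · (1,2)B 0/7 unhappy · (1,3)A 5/6 ok · (1,4)A 3/3 ok
Row 2: (2,0)A 5/5 ok · (2,1)A 7/8 ok · (2,2)A 6/7 ok · (2,3)A 6/7 ok · (2,4)A 4/4 ok
Row 3: (3,0)A 5/5 ok · (3,1)A 8/8 ok · (3,2)A 6/7 ok · (3,4)A 2/4 ok
Row 4: (4,0)A 5/5 ok · (4,1)A 8/8 ok · (4,2)A 6/7 ok · (4,3)B 2/7 ok · (4,4)B 2/4 ok
Row 5: (5,0)A 3/3 ok · (5,1)A 5/5 ok · (5,2)A 4/5 ok · (5,3)A 2/5 ok · (5,4)B 2/3 ok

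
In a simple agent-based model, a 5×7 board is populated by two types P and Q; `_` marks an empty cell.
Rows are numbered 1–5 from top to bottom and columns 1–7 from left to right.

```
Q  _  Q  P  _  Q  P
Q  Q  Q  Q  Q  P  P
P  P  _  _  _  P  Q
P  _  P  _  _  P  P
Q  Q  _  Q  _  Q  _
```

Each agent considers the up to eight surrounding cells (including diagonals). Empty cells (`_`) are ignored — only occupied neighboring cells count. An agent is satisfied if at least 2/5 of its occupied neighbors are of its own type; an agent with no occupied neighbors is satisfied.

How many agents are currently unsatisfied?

7

(1,1)Q 2/2 satisfied
(1,3)Q 3/4 satisfied
(1,4)P 0/4 not
(1,6)Q 1/4 not
(1,7)P 2/3 satisfied
(2,1)Q 2/4 satisfied
(2,2)Q 4/6 satisfied
(2,3)Q 3/5 satisfied
(2,4)Q 3/4 satisfied
(2,5)Q 2/5 satisfied
(2,6)P 3/6 satisfied
(2,7)P 3/5 satisfied
(3,1)P 2/4 satisfied
(3,2)P 3/6 satisfied
(3,6)P 4/6 satisfied
(3,7)Q 0/5 not
(4,1)P 2/4 satisfied
(4,3)P 1/3 not
(4,6)P 2/4 satisfied
(4,7)P 2/4 satisfied
(5,1)Q 1/2 satisfied
(5,2)Q 1/3 not
(5,4)Q 0/1 not
(5,6)Q 0/2 not
Unsatisfied: (1,4), (1,6), (3,7), (4,3), (5,2), (5,4), (5,6) — 7 in total.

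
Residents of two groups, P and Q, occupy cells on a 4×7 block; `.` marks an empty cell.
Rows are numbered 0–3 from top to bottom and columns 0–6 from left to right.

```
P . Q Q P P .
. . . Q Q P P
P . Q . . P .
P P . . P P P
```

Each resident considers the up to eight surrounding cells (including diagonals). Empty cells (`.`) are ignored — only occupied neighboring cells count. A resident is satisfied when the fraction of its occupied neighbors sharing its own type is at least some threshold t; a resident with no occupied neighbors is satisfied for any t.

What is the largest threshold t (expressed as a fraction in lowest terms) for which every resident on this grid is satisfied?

Row 0: (0,0)P — no occupied neighbors · (0,2)Q 2/2 · (0,3)Q 3/4 · (0,4)P 2/5 · (0,5)P 3/4
Row 1: (1,3)Q 4/5 · (1,4)Q 2/6 · (1,5)P 4/5 · (1,6)P 3/3
Row 2: (2,0)P 2/2 · (2,2)Q 1/2 · (2,5)P 5/6
Row 3: (3,0)P 2/2 · (3,1)P 2/3 · (3,4)P 2/2 · (3,5)P 3/3 · (3,6)P 2/2
The smallest same-type fraction is 2/6 at (1,4), which reduces to 1/3. Any threshold above that leaves this resident unsatisfied.

1/3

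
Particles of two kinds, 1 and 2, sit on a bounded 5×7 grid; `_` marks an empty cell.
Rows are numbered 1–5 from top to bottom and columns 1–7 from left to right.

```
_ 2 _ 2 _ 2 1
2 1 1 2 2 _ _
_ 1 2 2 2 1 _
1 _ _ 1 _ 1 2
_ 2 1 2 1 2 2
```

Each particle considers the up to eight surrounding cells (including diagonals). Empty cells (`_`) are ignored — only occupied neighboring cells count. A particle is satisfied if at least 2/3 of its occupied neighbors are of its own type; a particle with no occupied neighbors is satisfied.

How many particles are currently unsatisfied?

Row 1: (1,2)2 1/3 unhappy · (1,4)2 2/3 ok · (1,6)2 1/2 unhappy · (1,7)1 0/1 unhappy
Row 2: (2,1)2 1/3 unhappy · (2,2)1 2/5 unhappy · (2,3)1 2/7 unhappy · (2,4)2 5/6 ok · (2,5)2 5/6 ok
Row 3: (3,2)1 3/5 unhappy · (3,3)2 2/6 unhappy · (3,4)2 4/6 ok · (3,5)2 3/6 unhappy · (3,6)1 1/4 unhappy
Row 4: (4,1)1 1/2 unhappy · (4,4)1 2/6 unhappy · (4,6)1 2/6 unhappy · (4,7)2 2/4 unhappy
Row 5: (5,2)2 0/2 unhappy · (5,3)1 1/3 unhappy · (5,4)2 0/3 unhappy · (5,5)1 2/4 unhappy · (5,6)2 2/4 unhappy · (5,7)2 2/3 ok
Unsatisfied: (1,2), (1,6), (1,7), (2,1), (2,2), (2,3), (3,2), (3,3), (3,5), (3,6), (4,1), (4,4), (4,6), (4,7), (5,2), (5,3), (5,4), (5,5), (5,6) — 19 in total.

19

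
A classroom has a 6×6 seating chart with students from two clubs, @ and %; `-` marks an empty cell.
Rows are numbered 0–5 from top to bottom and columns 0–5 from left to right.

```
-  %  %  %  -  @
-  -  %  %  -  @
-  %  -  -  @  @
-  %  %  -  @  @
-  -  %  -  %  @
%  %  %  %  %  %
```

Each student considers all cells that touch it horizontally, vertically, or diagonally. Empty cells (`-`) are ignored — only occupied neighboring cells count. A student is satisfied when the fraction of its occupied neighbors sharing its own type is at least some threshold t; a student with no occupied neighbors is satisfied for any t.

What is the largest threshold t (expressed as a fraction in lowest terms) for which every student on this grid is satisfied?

2/5

(0,1)% 2/2
(0,2)% 4/4
(0,3)% 3/3
(0,5)@ 1/1
(1,2)% 5/5
(1,3)% 3/4
(1,5)@ 3/3
(2,1)% 3/3
(2,4)@ 4/5
(2,5)@ 4/4
(3,1)% 3/3
(3,2)% 3/3
(3,4)@ 4/5
(3,5)@ 4/5
(4,2)% 5/5
(4,4)% 3/6
(4,5)@ 2/5
(5,0)% 1/1
(5,1)% 3/3
(5,2)% 3/3
(5,3)% 4/4
(5,4)% 3/4
(5,5)% 2/3
The smallest same-type fraction is 2/5 at (4,5), which reduces to 2/5. Any threshold above that leaves this student unsatisfied.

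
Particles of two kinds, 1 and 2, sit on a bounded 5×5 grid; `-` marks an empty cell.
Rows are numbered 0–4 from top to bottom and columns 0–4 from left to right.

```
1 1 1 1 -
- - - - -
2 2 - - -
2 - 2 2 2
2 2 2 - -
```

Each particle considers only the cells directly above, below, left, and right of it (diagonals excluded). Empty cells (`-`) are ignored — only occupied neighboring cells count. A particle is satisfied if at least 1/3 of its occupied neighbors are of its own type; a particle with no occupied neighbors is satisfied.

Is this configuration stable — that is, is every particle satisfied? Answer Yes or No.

(0,0)1 1/1 ✓
(0,1)1 2/2 ✓
(0,2)1 2/2 ✓
(0,3)1 1/1 ✓
(2,0)2 2/2 ✓
(2,1)2 1/1 ✓
(3,0)2 2/2 ✓
(3,2)2 2/2 ✓
(3,3)2 2/2 ✓
(3,4)2 1/1 ✓
(4,0)2 2/2 ✓
(4,1)2 2/2 ✓
(4,2)2 2/2 ✓
All meet the threshold, so the configuration is stable.

Yes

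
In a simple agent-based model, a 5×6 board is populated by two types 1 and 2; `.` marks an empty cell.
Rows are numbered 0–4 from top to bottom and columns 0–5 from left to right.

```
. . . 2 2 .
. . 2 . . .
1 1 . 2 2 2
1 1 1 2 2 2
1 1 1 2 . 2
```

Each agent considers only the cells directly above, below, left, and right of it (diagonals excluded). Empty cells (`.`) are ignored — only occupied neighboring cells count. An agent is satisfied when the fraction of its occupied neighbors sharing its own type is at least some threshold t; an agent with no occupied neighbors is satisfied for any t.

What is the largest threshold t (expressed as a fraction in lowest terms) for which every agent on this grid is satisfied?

1/2

Row 0: (0,3)2 1/1 · (0,4)2 1/1
Row 1: (1,2)2 — no occupied neighbors
Row 2: (2,0)1 2/2 · (2,1)1 2/2 · (2,3)2 2/2 · (2,4)2 3/3 · (2,5)2 2/2
Row 3: (3,0)1 3/3 · (3,1)1 4/4 · (3,2)1 2/3 · (3,3)2 3/4 · (3,4)2 3/3 · (3,5)2 3/3
Row 4: (4,0)1 2/2 · (4,1)1 3/3 · (4,2)1 2/3 · (4,3)2 1/2 · (4,5)2 1/1
The smallest same-type fraction is 1/2 at (4,3), which reduces to 1/2. Any threshold above that leaves this agent unsatisfied.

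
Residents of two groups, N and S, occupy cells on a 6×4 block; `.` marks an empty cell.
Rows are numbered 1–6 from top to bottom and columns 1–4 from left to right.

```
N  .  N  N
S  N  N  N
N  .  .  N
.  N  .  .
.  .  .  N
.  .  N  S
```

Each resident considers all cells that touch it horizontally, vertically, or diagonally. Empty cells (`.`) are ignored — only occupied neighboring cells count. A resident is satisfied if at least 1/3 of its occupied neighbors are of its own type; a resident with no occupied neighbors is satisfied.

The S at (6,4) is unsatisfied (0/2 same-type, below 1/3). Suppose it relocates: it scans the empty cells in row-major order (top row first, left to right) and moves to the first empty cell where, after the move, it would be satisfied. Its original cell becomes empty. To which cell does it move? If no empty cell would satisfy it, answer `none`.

Vacating (6,4). Empty cells in order:
  (1,2): 1/5 same-type → still unsatisfied.
  (3,2): 1/5 same-type → still unsatisfied.
  (3,3): 0/5 same-type → still unsatisfied.
  (4,1): 0/2 same-type → still unsatisfied.
  (4,3): 0/3 same-type → still unsatisfied.
  (4,4): 0/2 same-type → still unsatisfied.
  (5,1): 0/1 same-type → still unsatisfied.
  (5,2): 0/2 same-type → still unsatisfied.
  (5,3): 0/3 same-type → still unsatisfied.
  (6,1): 0/0 same-type → satisfied — stop here.

(6,1)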